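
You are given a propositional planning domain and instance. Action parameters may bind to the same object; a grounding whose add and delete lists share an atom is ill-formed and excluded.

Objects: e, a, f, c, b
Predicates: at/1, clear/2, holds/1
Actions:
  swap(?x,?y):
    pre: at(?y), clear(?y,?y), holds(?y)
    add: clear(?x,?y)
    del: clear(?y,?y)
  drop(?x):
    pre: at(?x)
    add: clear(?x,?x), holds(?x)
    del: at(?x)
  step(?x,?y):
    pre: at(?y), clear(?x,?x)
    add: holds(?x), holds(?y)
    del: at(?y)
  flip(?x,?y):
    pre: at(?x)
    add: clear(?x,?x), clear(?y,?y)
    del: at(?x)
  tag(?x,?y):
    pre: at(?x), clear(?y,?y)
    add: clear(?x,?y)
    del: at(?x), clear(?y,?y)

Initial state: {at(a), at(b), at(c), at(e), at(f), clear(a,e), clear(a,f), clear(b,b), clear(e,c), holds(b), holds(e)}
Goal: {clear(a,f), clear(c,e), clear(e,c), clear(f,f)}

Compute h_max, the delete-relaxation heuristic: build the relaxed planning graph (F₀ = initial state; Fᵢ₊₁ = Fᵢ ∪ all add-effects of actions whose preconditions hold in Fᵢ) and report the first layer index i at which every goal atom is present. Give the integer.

F0 = init (11 atoms)
F1 = F0 ∪ {clear(a,a), clear(a,b), clear(c,b), clear(c,c), clear(e,b), clear(e,e), clear(f,b), clear(f,f), holds(a), holds(c), holds(f)}  (22 atoms)
F2 = F1 ∪ {clear(a,c), clear(b,a), clear(b,c), clear(b,e), clear(b,f), clear(c,a), clear(c,e), clear(c,f), clear(e,a), clear(e,f), clear(f,a), clear(f,c), clear(f,e)}  (35 atoms)
goal ⊆ F2  ⇒  h_max = 2

2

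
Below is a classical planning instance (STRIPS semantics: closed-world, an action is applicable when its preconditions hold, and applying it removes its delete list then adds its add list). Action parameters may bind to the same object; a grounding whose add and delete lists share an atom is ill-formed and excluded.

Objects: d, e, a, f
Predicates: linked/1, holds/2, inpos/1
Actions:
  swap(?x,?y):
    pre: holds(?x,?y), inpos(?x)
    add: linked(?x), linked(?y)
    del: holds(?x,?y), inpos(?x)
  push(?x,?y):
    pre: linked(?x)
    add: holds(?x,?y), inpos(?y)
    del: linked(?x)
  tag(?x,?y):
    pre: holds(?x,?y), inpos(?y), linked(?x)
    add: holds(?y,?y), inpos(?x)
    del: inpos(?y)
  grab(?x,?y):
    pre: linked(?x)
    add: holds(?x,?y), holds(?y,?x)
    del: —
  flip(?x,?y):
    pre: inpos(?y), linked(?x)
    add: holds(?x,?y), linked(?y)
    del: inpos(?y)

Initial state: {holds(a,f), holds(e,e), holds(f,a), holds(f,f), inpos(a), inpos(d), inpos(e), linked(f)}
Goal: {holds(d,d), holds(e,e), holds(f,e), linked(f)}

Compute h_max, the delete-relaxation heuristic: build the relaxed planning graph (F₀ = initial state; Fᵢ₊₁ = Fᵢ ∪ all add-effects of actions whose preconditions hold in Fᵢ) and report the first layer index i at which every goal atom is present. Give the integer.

2

F0 = init (8 atoms)
F1 = F0 ∪ {holds(a,a), holds(d,f), holds(e,f), holds(f,d), holds(f,e), inpos(f), linked(a), linked(d), linked(e)}  (17 atoms)
F2 = F1 ∪ {holds(a,d), holds(a,e), holds(d,a), holds(d,d), holds(d,e), holds(e,a), holds(e,d)}  (24 atoms)
goal ⊆ F2  ⇒  h_max = 2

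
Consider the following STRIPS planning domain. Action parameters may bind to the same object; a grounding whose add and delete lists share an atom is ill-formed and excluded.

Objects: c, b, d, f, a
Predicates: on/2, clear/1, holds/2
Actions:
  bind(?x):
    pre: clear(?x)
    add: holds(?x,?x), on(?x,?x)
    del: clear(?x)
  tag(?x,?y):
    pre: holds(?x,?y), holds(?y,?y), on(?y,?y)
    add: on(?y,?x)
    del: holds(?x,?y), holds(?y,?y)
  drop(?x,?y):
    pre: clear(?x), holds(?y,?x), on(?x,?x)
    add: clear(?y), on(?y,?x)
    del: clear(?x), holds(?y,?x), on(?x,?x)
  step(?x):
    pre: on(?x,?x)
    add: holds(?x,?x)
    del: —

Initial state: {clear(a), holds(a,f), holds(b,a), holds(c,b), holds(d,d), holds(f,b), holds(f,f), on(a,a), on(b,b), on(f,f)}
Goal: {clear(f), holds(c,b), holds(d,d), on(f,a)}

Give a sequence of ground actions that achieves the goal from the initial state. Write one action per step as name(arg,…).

tag(a,f); drop(a,b); drop(b,f)

1. tag(a,f)  →  {clear(a), holds(b,a), holds(c,b), holds(d,d), holds(f,b), on(a,a), on(b,b), on(f,a), on(f,f)}
2. drop(a,b)  →  {clear(b), holds(c,b), holds(d,d), holds(f,b), on(b,a), on(b,b), on(f,a), on(f,f)}
3. drop(b,f)  →  {clear(f), holds(c,b), holds(d,d), on(b,a), on(f,a), on(f,b), on(f,f)}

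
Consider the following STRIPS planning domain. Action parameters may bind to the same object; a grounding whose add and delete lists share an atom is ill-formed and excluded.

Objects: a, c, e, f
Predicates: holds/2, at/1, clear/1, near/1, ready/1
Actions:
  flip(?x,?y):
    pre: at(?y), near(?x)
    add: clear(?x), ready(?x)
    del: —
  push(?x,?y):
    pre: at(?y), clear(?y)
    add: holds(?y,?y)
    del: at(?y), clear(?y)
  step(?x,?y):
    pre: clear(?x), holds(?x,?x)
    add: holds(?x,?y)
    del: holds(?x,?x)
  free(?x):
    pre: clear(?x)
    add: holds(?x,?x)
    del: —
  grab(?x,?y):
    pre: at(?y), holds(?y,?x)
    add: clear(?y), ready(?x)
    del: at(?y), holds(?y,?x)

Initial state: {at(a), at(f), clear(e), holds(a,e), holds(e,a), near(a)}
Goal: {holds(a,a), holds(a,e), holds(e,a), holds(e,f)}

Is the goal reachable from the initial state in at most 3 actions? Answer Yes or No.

No

1. flip(a,a)  →  {at(a), at(f), clear(a), clear(e), holds(a,e), holds(e,a), near(a), ready(a)}
2. push(a,a)  →  {at(f), clear(e), holds(a,a), holds(a,e), holds(e,a), near(a), ready(a)}
3. free(e)  →  {at(f), clear(e), holds(a,a), holds(a,e), holds(e,a), holds(e,e), near(a), ready(a)}
4. step(e,f)  →  {at(f), clear(e), holds(a,a), holds(a,e), holds(e,a), holds(e,f), near(a), ready(a)}
optimal plan length = 4; 4 > 3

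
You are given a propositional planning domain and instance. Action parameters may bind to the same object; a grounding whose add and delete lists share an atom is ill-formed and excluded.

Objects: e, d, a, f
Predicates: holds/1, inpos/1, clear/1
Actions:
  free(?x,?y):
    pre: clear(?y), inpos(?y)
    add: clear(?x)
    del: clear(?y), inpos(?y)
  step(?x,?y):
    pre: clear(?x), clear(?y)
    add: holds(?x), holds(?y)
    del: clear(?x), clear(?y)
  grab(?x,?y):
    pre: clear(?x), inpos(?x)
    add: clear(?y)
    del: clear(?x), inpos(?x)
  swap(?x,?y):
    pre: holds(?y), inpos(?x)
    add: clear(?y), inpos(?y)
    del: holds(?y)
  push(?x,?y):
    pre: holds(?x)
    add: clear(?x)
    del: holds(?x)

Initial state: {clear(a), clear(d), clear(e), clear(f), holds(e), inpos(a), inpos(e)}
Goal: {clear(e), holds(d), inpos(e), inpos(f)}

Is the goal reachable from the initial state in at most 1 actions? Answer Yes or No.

1. step(d,f)  →  {clear(a), clear(e), holds(d), holds(e), holds(f), inpos(a), inpos(e)}
2. swap(e,f)  →  {clear(a), clear(e), clear(f), holds(d), holds(e), inpos(a), inpos(e), inpos(f)}
optimal plan length = 2; 2 > 1

No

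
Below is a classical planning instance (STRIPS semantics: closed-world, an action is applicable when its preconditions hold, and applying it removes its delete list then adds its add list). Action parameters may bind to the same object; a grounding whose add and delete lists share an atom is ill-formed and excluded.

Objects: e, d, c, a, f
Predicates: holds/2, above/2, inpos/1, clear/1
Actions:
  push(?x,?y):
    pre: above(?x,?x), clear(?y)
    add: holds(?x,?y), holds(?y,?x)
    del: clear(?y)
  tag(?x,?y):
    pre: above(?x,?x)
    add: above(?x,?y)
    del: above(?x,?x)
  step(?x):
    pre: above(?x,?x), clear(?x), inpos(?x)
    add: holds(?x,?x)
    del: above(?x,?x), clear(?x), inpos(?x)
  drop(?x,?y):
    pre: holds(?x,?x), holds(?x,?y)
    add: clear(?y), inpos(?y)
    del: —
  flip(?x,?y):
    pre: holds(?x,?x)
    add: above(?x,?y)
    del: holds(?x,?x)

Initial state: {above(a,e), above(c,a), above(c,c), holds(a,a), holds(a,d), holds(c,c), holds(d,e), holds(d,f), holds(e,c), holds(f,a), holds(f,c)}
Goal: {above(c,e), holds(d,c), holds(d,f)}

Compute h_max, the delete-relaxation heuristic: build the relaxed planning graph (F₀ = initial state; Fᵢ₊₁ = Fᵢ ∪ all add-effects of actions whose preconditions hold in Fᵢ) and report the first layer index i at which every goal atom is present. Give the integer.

F0 = init (11 atoms)
F1 = F0 ∪ {above(a,a), above(a,c), above(a,d), above(a,f), above(c,d), above(c,e), above(c,f), clear(a), clear(c), clear(d), inpos(a), inpos(c), inpos(d)}  (24 atoms)
F2 = F1 ∪ {holds(a,c), holds(c,a), holds(c,d), holds(d,a), holds(d,c)}  (29 atoms)
goal ⊆ F2  ⇒  h_max = 2

2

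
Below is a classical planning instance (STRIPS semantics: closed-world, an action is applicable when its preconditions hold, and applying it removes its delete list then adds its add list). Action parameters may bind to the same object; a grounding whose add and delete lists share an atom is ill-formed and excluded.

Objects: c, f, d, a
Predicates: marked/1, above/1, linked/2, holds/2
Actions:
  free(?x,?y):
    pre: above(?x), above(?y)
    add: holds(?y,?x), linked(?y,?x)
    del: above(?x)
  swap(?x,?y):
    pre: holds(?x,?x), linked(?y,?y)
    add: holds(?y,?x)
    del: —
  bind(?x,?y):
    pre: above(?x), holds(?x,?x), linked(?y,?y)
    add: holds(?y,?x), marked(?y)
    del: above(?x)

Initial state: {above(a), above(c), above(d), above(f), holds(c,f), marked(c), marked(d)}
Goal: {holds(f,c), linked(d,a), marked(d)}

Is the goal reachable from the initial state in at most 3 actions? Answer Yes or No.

1. free(c,f)  →  {above(a), above(d), above(f), holds(c,f), holds(f,c), linked(f,c), marked(c), marked(d)}
2. free(a,d)  →  {above(d), above(f), holds(c,f), holds(d,a), holds(f,c), linked(d,a), linked(f,c), marked(c), marked(d)}
optimal plan length = 2; 2 ≤ 3

Yes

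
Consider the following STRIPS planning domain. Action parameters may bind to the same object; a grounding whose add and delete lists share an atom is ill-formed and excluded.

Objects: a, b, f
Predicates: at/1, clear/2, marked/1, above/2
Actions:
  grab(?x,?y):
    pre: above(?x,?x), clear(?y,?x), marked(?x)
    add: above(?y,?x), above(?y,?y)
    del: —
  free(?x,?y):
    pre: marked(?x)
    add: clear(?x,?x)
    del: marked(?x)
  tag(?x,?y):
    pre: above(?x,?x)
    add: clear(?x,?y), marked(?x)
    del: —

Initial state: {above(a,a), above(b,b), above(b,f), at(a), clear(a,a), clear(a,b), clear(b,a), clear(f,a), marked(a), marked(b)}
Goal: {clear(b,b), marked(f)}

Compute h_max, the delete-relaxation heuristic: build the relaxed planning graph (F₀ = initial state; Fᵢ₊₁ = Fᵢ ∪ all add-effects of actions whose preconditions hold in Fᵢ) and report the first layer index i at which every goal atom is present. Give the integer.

F0 = init (10 atoms)
F1 = F0 ∪ {above(a,b), above(b,a), above(f,a), above(f,f), clear(a,f), clear(b,b), clear(b,f)}  (17 atoms)
F2 = F1 ∪ {clear(f,b), clear(f,f), marked(f)}  (20 atoms)
goal ⊆ F2  ⇒  h_max = 2

2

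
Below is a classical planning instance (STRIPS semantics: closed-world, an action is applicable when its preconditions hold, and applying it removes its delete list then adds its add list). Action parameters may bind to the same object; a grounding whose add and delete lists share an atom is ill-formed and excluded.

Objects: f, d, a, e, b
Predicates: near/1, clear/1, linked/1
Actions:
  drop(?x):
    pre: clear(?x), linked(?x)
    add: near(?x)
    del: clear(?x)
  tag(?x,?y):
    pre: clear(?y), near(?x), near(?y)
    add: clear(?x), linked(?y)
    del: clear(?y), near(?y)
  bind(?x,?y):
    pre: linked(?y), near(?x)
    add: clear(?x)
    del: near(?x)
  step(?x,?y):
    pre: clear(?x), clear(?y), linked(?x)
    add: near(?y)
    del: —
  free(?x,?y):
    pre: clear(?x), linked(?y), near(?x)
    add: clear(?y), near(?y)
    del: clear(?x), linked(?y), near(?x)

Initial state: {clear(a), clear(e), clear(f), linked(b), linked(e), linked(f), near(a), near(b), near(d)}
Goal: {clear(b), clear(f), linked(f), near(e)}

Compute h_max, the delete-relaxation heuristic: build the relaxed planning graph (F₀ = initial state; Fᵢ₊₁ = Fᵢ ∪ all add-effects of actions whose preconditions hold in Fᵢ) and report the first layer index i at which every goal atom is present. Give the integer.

F0 = init (9 atoms)
F1 = F0 ∪ {clear(b), clear(d), linked(a), near(e), near(f)}  (14 atoms)
goal ⊆ F1  ⇒  h_max = 1

1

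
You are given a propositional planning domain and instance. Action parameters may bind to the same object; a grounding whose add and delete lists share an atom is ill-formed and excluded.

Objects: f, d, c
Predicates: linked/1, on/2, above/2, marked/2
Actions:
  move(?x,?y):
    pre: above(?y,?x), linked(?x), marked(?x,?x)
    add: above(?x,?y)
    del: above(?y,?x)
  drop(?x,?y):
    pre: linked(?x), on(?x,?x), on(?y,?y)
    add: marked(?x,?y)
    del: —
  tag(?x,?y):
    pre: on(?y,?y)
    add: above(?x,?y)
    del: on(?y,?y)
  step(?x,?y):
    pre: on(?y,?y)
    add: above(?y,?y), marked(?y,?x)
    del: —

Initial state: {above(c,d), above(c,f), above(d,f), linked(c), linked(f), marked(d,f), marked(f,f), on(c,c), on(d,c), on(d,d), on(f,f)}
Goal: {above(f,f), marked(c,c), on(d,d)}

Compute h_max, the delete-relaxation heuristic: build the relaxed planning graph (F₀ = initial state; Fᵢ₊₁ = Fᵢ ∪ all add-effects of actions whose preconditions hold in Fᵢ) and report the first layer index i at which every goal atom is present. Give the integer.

1

F0 = init (11 atoms)
F1 = F0 ∪ {above(c,c), above(d,c), above(d,d), above(f,c), above(f,d), above(f,f), marked(c,c), marked(c,d), marked(c,f), marked(d,c), marked(d,d), marked(f,c), marked(f,d)}  (24 atoms)
goal ⊆ F1  ⇒  h_max = 1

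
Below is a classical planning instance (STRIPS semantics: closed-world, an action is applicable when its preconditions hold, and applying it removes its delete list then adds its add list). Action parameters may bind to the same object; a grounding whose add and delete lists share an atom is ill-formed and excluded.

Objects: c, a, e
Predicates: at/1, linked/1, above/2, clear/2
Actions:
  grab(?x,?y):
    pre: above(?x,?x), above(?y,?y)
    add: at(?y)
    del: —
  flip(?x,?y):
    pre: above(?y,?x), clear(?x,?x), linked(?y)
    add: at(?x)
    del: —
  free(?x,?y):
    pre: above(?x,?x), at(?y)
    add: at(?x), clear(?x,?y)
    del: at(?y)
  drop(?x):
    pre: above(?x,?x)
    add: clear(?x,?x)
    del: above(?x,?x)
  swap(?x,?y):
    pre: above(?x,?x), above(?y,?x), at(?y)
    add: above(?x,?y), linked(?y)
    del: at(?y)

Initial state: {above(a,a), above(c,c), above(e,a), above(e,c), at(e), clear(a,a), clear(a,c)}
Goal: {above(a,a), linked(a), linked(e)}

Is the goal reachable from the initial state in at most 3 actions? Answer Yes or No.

1. grab(c,a)  →  {above(a,a), above(c,c), above(e,a), above(e,c), at(a), at(e), clear(a,a), clear(a,c)}
2. swap(c,e)  →  {above(a,a), above(c,c), above(c,e), above(e,a), above(e,c), at(a), clear(a,a), clear(a,c), linked(e)}
3. swap(a,a)  →  {above(a,a), above(c,c), above(c,e), above(e,a), above(e,c), clear(a,a), clear(a,c), linked(a), linked(e)}
optimal plan length = 3; 3 ≤ 3

Yes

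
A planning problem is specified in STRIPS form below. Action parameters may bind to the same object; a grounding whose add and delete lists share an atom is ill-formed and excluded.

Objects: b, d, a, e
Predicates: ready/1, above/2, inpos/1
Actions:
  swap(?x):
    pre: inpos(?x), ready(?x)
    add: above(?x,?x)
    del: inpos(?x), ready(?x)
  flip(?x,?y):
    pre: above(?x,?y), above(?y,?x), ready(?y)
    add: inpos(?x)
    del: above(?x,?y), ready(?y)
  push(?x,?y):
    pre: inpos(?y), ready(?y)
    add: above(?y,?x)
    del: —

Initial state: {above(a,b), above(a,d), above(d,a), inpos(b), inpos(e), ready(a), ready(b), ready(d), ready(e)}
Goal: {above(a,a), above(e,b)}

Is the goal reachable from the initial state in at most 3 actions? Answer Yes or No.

Yes

1. flip(a,d)  →  {above(a,b), above(d,a), inpos(a), inpos(b), inpos(e), ready(a), ready(b), ready(e)}
2. swap(a)  →  {above(a,a), above(a,b), above(d,a), inpos(b), inpos(e), ready(b), ready(e)}
3. push(b,e)  →  {above(a,a), above(a,b), above(d,a), above(e,b), inpos(b), inpos(e), ready(b), ready(e)}
optimal plan length = 3; 3 ≤ 3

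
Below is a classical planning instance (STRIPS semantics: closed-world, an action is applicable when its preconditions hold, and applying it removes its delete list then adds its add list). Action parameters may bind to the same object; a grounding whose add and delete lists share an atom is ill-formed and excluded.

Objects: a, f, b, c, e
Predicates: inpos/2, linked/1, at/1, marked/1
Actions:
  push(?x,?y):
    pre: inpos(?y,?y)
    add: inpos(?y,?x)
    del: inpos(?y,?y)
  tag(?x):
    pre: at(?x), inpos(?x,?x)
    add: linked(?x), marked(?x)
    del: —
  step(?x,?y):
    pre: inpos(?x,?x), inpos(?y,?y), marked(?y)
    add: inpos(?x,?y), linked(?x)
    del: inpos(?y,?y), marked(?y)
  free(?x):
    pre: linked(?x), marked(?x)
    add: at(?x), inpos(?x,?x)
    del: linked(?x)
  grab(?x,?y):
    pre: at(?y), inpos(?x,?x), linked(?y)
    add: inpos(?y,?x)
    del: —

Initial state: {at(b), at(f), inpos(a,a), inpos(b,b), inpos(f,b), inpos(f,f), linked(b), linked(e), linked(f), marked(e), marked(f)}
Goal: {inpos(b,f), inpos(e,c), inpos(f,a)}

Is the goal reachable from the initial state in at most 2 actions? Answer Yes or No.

1. push(a,f)  →  {at(b), at(f), inpos(a,a), inpos(b,b), inpos(f,a), inpos(f,b), linked(b), linked(e), linked(f), marked(e), marked(f)}
2. push(f,b)  →  {at(b), at(f), inpos(a,a), inpos(b,f), inpos(f,a), inpos(f,b), linked(b), linked(e), linked(f), marked(e), marked(f)}
3. free(e)  →  {at(b), at(e), at(f), inpos(a,a), inpos(b,f), inpos(e,e), inpos(f,a), inpos(f,b), linked(b), linked(f), marked(e), marked(f)}
4. push(c,e)  →  {at(b), at(e), at(f), inpos(a,a), inpos(b,f), inpos(e,c), inpos(f,a), inpos(f,b), linked(b), linked(f), marked(e), marked(f)}
optimal plan length = 4; 4 > 2

No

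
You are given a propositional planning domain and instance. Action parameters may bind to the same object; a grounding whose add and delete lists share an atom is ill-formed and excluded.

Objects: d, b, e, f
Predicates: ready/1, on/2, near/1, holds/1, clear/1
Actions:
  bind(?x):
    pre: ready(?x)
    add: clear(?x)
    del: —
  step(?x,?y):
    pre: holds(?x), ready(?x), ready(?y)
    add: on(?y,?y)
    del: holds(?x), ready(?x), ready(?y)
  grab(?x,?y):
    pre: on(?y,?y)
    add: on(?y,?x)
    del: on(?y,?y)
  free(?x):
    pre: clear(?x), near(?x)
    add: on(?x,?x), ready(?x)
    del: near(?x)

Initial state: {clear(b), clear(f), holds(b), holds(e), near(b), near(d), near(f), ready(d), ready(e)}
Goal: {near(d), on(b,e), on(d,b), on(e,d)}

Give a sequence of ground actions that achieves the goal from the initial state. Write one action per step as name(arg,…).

1. step(e,e)  →  {clear(b), clear(f), holds(b), near(b), near(d), near(f), on(e,e), ready(d)}
2. grab(d,e)  →  {clear(b), clear(f), holds(b), near(b), near(d), near(f), on(e,d), ready(d)}
3. free(b)  →  {clear(b), clear(f), holds(b), near(d), near(f), on(b,b), on(e,d), ready(b), ready(d)}
4. step(b,d)  →  {clear(b), clear(f), near(d), near(f), on(b,b), on(d,d), on(e,d)}
5. grab(b,d)  →  {clear(b), clear(f), near(d), near(f), on(b,b), on(d,b), on(e,d)}
6. grab(e,b)  →  {clear(b), clear(f), near(d), near(f), on(b,e), on(d,b), on(e,d)}

step(e,e); grab(d,e); free(b); step(b,d); grab(b,d); grab(e,b)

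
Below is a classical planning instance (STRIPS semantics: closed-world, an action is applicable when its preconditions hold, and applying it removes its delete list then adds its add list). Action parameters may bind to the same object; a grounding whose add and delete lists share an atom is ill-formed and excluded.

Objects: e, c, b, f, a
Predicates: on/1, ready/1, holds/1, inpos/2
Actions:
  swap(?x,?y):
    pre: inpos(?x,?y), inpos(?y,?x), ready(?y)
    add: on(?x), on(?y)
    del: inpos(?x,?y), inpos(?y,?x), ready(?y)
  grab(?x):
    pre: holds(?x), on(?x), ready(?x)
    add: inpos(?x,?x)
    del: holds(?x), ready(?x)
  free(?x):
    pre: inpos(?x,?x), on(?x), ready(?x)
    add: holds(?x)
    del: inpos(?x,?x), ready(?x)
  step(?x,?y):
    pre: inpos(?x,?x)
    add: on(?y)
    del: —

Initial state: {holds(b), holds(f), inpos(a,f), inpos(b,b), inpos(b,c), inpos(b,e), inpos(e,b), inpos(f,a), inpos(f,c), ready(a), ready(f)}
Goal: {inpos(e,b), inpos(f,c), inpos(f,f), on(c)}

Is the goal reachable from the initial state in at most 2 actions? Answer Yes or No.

1. swap(f,a)  →  {holds(b), holds(f), inpos(b,b), inpos(b,c), inpos(b,e), inpos(e,b), inpos(f,c), on(a), on(f), ready(f)}
2. grab(f)  →  {holds(b), inpos(b,b), inpos(b,c), inpos(b,e), inpos(e,b), inpos(f,c), inpos(f,f), on(a), on(f)}
3. step(b,c)  →  {holds(b), inpos(b,b), inpos(b,c), inpos(b,e), inpos(e,b), inpos(f,c), inpos(f,f), on(a), on(c), on(f)}
optimal plan length = 3; 3 > 2

No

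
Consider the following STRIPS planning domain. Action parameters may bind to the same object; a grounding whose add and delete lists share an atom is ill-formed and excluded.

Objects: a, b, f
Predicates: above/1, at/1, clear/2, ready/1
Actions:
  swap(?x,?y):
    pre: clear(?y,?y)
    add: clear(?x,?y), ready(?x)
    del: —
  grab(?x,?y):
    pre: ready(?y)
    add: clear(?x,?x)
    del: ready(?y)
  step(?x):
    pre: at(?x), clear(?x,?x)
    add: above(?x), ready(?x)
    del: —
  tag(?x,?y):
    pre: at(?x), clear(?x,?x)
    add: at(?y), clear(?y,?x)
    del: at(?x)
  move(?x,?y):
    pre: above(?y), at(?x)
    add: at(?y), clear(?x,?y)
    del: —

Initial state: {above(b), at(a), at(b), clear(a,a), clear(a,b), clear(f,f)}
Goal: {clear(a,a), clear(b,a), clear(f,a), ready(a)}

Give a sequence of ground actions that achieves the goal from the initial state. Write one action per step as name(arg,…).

1. swap(a,a)  →  {above(b), at(a), at(b), clear(a,a), clear(a,b), clear(f,f), ready(a)}
2. swap(b,a)  →  {above(b), at(a), at(b), clear(a,a), clear(a,b), clear(b,a), clear(f,f), ready(a), ready(b)}
3. swap(f,a)  →  {above(b), at(a), at(b), clear(a,a), clear(a,b), clear(b,a), clear(f,a), clear(f,f), ready(a), ready(b), ready(f)}

swap(a,a); swap(b,a); swap(f,a)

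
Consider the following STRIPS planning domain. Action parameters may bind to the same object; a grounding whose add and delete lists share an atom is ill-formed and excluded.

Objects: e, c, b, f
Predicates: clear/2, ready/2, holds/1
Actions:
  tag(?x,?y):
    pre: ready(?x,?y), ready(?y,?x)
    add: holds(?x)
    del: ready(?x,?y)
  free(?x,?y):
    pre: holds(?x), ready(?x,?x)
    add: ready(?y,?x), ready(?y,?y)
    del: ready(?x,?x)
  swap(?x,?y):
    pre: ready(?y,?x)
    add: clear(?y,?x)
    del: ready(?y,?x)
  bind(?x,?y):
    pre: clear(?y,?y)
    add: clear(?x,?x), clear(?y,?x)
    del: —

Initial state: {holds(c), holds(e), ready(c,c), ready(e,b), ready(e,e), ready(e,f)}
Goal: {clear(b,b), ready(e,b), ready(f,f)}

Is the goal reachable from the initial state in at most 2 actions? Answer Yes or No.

No

1. free(e,b)  →  {holds(c), holds(e), ready(b,b), ready(b,e), ready(c,c), ready(e,b), ready(e,f)}
2. free(c,f)  →  {holds(c), holds(e), ready(b,b), ready(b,e), ready(e,b), ready(e,f), ready(f,c), ready(f,f)}
3. swap(b,b)  →  {clear(b,b), holds(c), holds(e), ready(b,e), ready(e,b), ready(e,f), ready(f,c), ready(f,f)}
optimal plan length = 3; 3 > 2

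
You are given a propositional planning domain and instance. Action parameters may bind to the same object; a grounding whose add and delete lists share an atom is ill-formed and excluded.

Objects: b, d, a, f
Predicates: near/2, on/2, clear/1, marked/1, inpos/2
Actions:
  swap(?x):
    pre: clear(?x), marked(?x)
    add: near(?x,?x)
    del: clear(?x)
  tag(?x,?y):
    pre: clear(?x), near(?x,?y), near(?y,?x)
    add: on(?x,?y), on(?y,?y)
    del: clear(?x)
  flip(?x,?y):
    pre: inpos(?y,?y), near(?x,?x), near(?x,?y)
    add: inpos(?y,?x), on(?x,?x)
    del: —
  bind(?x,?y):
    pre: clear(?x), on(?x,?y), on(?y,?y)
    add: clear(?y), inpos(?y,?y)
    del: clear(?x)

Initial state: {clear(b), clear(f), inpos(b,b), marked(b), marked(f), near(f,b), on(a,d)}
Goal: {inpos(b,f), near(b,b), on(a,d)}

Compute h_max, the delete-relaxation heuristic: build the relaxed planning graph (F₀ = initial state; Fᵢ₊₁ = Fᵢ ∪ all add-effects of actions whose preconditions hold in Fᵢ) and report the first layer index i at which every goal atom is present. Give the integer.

F0 = init (7 atoms)
F1 = F0 ∪ {near(b,b), near(f,f)}  (9 atoms)
F2 = F1 ∪ {inpos(b,f), on(b,b), on(f,f)}  (12 atoms)
goal ⊆ F2  ⇒  h_max = 2

2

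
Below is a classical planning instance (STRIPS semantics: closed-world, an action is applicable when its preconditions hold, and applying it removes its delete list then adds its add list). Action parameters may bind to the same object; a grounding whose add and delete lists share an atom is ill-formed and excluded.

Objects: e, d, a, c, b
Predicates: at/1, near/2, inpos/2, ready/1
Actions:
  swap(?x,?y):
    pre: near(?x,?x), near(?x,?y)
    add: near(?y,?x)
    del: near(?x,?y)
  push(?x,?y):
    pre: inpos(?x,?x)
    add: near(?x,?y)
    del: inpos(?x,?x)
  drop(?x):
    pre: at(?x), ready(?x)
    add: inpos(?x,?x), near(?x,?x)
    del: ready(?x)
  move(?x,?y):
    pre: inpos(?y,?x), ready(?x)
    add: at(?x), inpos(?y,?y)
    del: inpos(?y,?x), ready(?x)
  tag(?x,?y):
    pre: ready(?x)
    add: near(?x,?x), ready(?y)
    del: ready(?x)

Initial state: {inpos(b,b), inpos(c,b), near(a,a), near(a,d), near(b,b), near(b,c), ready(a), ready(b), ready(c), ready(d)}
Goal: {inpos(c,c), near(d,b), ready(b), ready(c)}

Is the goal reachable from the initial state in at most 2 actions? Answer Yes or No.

1. push(b,d)  →  {inpos(c,b), near(a,a), near(a,d), near(b,b), near(b,c), near(b,d), ready(a), ready(b), ready(c), ready(d)}
2. swap(b,d)  →  {inpos(c,b), near(a,a), near(a,d), near(b,b), near(b,c), near(d,b), ready(a), ready(b), ready(c), ready(d)}
3. move(b,c)  →  {at(b), inpos(c,c), near(a,a), near(a,d), near(b,b), near(b,c), near(d,b), ready(a), ready(c), ready(d)}
4. tag(d,b)  →  {at(b), inpos(c,c), near(a,a), near(a,d), near(b,b), near(b,c), near(d,b), near(d,d), ready(a), ready(b), ready(c)}
optimal plan length = 4; 4 > 2

No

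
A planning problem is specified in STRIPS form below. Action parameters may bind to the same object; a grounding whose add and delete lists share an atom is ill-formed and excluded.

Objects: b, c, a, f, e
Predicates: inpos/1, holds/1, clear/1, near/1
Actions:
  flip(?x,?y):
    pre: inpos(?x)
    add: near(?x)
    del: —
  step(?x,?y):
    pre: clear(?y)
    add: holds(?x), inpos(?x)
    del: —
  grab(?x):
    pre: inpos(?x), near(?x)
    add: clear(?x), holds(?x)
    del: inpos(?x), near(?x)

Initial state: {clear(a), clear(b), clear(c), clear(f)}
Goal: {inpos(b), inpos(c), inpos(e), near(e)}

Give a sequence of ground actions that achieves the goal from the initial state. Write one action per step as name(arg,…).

1. step(b,b)  →  {clear(a), clear(b), clear(c), clear(f), holds(b), inpos(b)}
2. step(c,b)  →  {clear(a), clear(b), clear(c), clear(f), holds(b), holds(c), inpos(b), inpos(c)}
3. step(e,b)  →  {clear(a), clear(b), clear(c), clear(f), holds(b), holds(c), holds(e), inpos(b), inpos(c), inpos(e)}
4. flip(e,b)  →  {clear(a), clear(b), clear(c), clear(f), holds(b), holds(c), holds(e), inpos(b), inpos(c), inpos(e), near(e)}

step(b,b); step(c,b); step(e,b); flip(e,b)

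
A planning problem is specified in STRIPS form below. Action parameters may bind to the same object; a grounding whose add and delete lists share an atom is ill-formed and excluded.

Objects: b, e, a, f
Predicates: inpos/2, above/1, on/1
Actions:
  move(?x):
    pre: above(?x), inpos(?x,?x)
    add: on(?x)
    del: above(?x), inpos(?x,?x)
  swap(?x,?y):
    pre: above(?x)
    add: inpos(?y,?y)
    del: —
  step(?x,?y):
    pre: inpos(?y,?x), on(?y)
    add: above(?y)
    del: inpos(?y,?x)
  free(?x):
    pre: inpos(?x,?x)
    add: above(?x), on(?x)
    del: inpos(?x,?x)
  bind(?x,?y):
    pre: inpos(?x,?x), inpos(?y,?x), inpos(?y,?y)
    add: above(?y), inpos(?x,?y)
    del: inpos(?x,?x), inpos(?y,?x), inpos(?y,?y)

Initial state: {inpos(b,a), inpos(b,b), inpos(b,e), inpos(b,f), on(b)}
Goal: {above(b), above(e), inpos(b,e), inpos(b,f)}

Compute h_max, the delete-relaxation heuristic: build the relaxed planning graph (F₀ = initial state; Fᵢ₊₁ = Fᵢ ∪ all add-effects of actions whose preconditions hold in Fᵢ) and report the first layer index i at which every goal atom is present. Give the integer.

F0 = init (5 atoms)
F1 = F0 ∪ {above(b)}  (6 atoms)
F2 = F1 ∪ {inpos(a,a), inpos(e,e), inpos(f,f)}  (9 atoms)
F3 = F2 ∪ {above(a), above(e), above(f), inpos(a,b), inpos(e,b), inpos(f,b), on(a), on(e), on(f)}  (18 atoms)
goal ⊆ F3  ⇒  h_max = 3

3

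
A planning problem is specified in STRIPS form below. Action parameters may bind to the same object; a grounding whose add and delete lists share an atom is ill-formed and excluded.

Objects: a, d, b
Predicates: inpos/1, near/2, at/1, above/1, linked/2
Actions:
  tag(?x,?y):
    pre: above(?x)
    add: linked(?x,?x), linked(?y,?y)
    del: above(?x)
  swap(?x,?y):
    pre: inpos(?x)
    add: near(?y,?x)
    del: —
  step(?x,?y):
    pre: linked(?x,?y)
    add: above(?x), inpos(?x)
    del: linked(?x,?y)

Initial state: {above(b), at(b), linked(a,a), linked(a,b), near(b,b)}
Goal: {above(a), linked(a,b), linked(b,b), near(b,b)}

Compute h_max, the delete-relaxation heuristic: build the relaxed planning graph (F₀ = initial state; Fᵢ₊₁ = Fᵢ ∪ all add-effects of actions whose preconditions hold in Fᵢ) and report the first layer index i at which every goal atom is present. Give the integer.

1

F0 = init (5 atoms)
F1 = F0 ∪ {above(a), inpos(a), linked(b,b), linked(d,d)}  (9 atoms)
goal ⊆ F1  ⇒  h_max = 1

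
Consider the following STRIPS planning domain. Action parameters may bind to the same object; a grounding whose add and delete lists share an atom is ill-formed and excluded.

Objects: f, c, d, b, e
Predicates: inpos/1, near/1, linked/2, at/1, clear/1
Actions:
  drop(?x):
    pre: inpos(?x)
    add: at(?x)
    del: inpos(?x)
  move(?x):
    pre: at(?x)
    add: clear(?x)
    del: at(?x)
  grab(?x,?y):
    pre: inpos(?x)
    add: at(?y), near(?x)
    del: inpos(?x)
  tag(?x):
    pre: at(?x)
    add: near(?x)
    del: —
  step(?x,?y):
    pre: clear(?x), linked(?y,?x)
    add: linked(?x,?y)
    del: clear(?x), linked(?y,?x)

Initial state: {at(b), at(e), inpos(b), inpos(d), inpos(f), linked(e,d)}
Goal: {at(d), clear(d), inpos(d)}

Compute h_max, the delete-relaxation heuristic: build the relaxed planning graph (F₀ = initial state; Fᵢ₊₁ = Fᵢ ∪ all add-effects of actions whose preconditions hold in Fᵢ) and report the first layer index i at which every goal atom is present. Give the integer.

F0 = init (6 atoms)
F1 = F0 ∪ {at(c), at(d), at(f), clear(b), clear(e), near(b), near(d), near(e), near(f)}  (15 atoms)
F2 = F1 ∪ {clear(c), clear(d), clear(f), near(c)}  (19 atoms)
goal ⊆ F2  ⇒  h_max = 2

2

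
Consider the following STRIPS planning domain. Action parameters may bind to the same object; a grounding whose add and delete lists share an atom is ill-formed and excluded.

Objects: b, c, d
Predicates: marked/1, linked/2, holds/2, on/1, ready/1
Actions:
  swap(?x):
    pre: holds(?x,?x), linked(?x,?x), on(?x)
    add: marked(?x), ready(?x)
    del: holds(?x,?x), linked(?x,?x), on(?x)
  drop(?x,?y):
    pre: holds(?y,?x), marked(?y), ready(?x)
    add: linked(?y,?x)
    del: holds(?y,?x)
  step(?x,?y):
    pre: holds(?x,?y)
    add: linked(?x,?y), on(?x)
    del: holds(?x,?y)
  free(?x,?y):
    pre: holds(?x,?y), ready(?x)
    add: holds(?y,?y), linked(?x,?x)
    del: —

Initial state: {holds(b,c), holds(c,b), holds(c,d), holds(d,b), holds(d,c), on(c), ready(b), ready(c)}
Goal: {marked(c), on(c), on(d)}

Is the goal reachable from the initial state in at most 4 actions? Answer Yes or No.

No

1. step(d,b)  →  {holds(b,c), holds(c,b), holds(c,d), holds(d,c), linked(d,b), on(c), on(d), ready(b), ready(c)}
2. free(b,c)  →  {holds(b,c), holds(c,b), holds(c,c), holds(c,d), holds(d,c), linked(b,b), linked(d,b), on(c), on(d), ready(b), ready(c)}
3. free(c,b)  →  {holds(b,b), holds(b,c), holds(c,b), holds(c,c), holds(c,d), holds(d,c), linked(b,b), linked(c,c), linked(d,b), on(c), on(d), ready(b), ready(c)}
4. swap(c)  →  {holds(b,b), holds(b,c), holds(c,b), holds(c,d), holds(d,c), linked(b,b), linked(d,b), marked(c), on(d), ready(b), ready(c)}
5. step(c,b)  →  {holds(b,b), holds(b,c), holds(c,d), holds(d,c), linked(b,b), linked(c,b), linked(d,b), marked(c), on(c), on(d), ready(b), ready(c)}
optimal plan length = 5; 5 > 4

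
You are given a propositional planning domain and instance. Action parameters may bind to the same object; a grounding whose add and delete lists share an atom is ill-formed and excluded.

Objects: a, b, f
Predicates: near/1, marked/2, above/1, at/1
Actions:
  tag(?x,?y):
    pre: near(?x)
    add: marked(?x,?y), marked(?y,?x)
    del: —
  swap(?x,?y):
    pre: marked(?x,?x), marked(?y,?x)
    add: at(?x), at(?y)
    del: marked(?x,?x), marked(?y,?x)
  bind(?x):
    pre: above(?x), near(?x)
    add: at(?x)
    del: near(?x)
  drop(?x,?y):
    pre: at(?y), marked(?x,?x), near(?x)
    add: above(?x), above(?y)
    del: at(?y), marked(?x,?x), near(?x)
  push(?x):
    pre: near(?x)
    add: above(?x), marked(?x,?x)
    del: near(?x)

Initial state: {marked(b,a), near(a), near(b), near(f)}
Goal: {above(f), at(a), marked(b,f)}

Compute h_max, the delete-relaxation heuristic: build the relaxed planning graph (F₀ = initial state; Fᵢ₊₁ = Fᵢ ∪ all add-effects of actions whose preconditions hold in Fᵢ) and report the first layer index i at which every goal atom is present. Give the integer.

F0 = init (4 atoms)
F1 = F0 ∪ {above(a), above(b), above(f), marked(a,a), marked(a,b), marked(a,f), marked(b,b), marked(b,f), marked(f,a), marked(f,b), marked(f,f)}  (15 atoms)
F2 = F1 ∪ {at(a), at(b), at(f)}  (18 atoms)
goal ⊆ F2  ⇒  h_max = 2

2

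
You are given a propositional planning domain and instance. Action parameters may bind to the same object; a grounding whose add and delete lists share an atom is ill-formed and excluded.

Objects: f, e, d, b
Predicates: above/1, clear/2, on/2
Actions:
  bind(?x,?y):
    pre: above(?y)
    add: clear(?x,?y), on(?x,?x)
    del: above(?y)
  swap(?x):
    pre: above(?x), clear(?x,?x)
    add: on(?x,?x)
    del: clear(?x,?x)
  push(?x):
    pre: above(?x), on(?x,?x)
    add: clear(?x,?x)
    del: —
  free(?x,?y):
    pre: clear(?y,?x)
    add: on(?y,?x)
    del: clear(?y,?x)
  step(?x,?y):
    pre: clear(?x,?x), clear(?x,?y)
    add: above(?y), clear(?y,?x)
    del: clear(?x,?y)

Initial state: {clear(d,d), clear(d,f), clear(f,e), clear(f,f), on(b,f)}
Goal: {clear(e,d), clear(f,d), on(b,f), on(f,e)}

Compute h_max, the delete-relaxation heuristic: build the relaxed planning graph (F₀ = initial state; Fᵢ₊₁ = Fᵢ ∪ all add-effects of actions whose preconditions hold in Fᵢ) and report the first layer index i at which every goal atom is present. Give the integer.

F0 = init (5 atoms)
F1 = F0 ∪ {above(e), above(f), clear(e,f), clear(f,d), on(d,d), on(d,f), on(f,e), on(f,f)}  (13 atoms)
F2 = F1 ∪ {above(d), clear(b,e), clear(b,f), clear(d,e), clear(e,e), on(b,b), on(e,e), on(e,f), on(f,d)}  (22 atoms)
F3 = F2 ∪ {clear(b,d), clear(e,d), on(b,e), on(d,e)}  (26 atoms)
goal ⊆ F3  ⇒  h_max = 3

3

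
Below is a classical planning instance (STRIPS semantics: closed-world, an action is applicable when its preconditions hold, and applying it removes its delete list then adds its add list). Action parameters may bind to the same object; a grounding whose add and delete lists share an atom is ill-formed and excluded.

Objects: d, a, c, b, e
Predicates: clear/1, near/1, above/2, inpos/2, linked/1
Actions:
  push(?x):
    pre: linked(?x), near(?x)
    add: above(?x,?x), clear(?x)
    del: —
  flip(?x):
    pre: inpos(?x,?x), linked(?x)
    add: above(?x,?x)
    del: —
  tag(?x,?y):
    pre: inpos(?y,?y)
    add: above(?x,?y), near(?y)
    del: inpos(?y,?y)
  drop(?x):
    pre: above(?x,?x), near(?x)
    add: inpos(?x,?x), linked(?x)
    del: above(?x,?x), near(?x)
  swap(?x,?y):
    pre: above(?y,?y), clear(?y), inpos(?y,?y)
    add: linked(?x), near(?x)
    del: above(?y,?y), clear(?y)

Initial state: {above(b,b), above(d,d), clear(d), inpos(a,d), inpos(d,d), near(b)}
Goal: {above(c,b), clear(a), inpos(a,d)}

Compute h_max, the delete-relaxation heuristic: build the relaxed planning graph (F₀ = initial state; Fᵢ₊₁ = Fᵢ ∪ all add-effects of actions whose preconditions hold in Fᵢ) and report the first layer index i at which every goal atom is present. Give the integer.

F0 = init (6 atoms)
F1 = F0 ∪ {above(a,d), above(b,d), above(c,d), above(e,d), inpos(b,b), linked(a), linked(b), linked(c), linked(d), linked(e), near(a), near(c), near(d), near(e)}  (20 atoms)
F2 = F1 ∪ {above(a,a), above(a,b), above(c,b), above(c,c), above(d,b), above(e,b), above(e,e), clear(a), clear(b), clear(c), clear(e)}  (31 atoms)
goal ⊆ F2  ⇒  h_max = 2

2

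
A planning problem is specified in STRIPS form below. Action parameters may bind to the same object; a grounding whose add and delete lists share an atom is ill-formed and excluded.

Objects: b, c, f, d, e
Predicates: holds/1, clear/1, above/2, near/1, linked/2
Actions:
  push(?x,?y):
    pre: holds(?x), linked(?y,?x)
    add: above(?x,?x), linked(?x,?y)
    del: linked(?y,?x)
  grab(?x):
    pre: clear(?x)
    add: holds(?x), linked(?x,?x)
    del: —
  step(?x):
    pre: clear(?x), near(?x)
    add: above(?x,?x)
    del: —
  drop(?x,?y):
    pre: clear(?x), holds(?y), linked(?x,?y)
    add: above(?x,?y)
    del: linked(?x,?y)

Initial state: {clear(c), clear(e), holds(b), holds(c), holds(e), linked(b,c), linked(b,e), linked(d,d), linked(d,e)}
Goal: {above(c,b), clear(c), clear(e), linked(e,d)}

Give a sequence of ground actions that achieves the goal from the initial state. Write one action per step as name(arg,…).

push(c,b); push(e,d); drop(c,b)

1. push(c,b)  →  {above(c,c), clear(c), clear(e), holds(b), holds(c), holds(e), linked(b,e), linked(c,b), linked(d,d), linked(d,e)}
2. push(e,d)  →  {above(c,c), above(e,e), clear(c), clear(e), holds(b), holds(c), holds(e), linked(b,e), linked(c,b), linked(d,d), linked(e,d)}
3. drop(c,b)  →  {above(c,b), above(c,c), above(e,e), clear(c), clear(e), holds(b), holds(c), holds(e), linked(b,e), linked(d,d), linked(e,d)}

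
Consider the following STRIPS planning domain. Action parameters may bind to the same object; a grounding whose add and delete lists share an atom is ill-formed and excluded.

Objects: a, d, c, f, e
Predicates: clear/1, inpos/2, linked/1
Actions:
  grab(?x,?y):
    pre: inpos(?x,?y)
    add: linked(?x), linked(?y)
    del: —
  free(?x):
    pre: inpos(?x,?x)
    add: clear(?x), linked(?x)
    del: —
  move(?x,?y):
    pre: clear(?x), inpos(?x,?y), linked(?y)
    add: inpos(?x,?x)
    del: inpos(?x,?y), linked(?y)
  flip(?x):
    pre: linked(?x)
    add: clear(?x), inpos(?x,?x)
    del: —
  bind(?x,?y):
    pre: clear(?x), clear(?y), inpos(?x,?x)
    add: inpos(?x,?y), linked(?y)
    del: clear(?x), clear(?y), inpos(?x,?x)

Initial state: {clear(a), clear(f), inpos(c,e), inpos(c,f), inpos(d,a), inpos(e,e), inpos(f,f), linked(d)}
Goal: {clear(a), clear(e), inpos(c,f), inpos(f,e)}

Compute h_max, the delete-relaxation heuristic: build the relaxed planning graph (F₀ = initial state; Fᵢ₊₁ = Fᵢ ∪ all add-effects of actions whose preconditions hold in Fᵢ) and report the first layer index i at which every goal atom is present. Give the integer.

F0 = init (8 atoms)
F1 = F0 ∪ {clear(d), clear(e), inpos(d,d), inpos(f,a), linked(a), linked(c), linked(e), linked(f)}  (16 atoms)
F2 = F1 ∪ {clear(c), inpos(a,a), inpos(c,c), inpos(d,e), inpos(d,f), inpos(e,a), inpos(e,d), inpos(e,f), inpos(f,d), inpos(f,e)}  (26 atoms)
goal ⊆ F2  ⇒  h_max = 2

2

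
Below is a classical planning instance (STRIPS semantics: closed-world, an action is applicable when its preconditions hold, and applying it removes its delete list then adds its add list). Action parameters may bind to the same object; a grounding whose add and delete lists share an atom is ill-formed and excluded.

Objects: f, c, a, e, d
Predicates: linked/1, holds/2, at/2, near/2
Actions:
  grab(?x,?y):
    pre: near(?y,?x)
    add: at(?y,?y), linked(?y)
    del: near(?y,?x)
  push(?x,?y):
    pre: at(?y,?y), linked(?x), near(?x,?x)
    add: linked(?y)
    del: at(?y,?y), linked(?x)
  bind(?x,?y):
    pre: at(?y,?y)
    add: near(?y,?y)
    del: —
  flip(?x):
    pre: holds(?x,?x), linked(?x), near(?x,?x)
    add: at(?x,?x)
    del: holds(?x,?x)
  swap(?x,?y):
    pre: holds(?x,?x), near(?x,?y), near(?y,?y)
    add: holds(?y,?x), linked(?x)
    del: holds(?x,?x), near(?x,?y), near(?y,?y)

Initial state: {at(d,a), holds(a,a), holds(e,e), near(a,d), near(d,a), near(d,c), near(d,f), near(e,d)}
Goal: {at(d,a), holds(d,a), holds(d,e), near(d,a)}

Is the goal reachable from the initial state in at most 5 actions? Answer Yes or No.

Yes

1. grab(f,d)  →  {at(d,a), at(d,d), holds(a,a), holds(e,e), linked(d), near(a,d), near(d,a), near(d,c), near(e,d)}
2. bind(f,d)  →  {at(d,a), at(d,d), holds(a,a), holds(e,e), linked(d), near(a,d), near(d,a), near(d,c), near(d,d), near(e,d)}
3. swap(a,d)  →  {at(d,a), at(d,d), holds(d,a), holds(e,e), linked(a), linked(d), near(d,a), near(d,c), near(e,d)}
4. bind(f,d)  →  {at(d,a), at(d,d), holds(d,a), holds(e,e), linked(a), linked(d), near(d,a), near(d,c), near(d,d), near(e,d)}
5. swap(e,d)  →  {at(d,a), at(d,d), holds(d,a), holds(d,e), linked(a), linked(d), linked(e), near(d,a), near(d,c)}
optimal plan length = 5; 5 ≤ 5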